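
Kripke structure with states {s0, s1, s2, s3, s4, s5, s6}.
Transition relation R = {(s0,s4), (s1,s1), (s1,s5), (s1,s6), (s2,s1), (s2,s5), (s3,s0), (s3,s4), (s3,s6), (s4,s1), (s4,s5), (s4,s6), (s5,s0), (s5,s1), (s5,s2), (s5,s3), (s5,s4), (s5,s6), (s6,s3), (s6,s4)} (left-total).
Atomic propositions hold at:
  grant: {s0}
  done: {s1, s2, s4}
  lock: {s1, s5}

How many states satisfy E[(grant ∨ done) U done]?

4

Sat(grant ∨ done) = {s0, s1, s2, s4}
E[(grant ∨ done) U done]: least fixpoint, start Z0 = Sat(done) = {s1, s2, s4}, add states in Sat(grant ∨ done) with some successor in Z. Z1 = {s0, s1, s2, s4}; fixed.
Sat(E[(grant ∨ done) U done]) = {s0, s1, s2, s4}
|Sat(E[(grant ∨ done) U done])| = |{s0, s1, s2, s4}| = 4.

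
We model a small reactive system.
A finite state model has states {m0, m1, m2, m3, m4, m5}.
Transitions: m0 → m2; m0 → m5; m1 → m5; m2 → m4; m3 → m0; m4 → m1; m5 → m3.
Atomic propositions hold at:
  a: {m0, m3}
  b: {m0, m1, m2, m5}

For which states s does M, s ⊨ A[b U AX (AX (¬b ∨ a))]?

Sat(¬b) = {m3, m4}
Sat(¬b ∨ a) = {m0, m3, m4}
Sat(AX (¬b ∨ a)) = {s : every successor in {m0, m3, m4}} = {m2, m3, m5}
Sat(AX (AX (¬b ∨ a))) = {s : every successor in {m2, m3, m5}} = {m0, m1, m5}
A[b U AX (AX (¬b ∨ a))]: least fixpoint, start Z0 = Sat(AX (AX (¬b ∨ a))) = {m0, m1, m5}, add states in Sat(b) with every successor in Z. Already a fixed point.
Sat(A[b U AX (AX (¬b ∨ a))]) = {m0, m1, m5}

{m0, m1, m5}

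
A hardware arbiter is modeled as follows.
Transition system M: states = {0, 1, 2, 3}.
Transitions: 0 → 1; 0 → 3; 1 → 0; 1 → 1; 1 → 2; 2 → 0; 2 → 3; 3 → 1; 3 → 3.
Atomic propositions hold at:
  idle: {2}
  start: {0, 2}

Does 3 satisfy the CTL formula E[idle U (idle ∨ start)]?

Sat(idle ∨ start) = {0, 2}
E[idle U (idle ∨ start)]: least fixpoint, start Z0 = Sat((idle ∨ start)) = {0, 2}, add states in Sat(idle) with some successor in Z. Already a fixed point.
Sat(E[idle U (idle ∨ start)]) = {0, 2}
3 ∉ Sat(E[idle U (idle ∨ start)]) = {0, 2}, so the formula does not hold at 3.

No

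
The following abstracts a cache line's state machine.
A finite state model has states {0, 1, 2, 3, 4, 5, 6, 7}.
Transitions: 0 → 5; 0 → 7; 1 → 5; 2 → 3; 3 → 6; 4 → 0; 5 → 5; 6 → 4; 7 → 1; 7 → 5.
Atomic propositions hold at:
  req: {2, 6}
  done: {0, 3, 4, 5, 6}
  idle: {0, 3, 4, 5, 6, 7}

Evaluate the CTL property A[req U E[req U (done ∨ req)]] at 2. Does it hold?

Yes

Sat(done ∨ req) = {0, 2, 3, 4, 5, 6}
E[req U (done ∨ req)]: least fixpoint, start Z0 = Sat((done ∨ req)) = {0, 2, 3, 4, 5, 6}, add states in Sat(req) with some successor in Z. Already a fixed point.
Sat(E[req U (done ∨ req)]) = {0, 2, 3, 4, 5, 6}
A[req U E[req U (done ∨ req)]]: least fixpoint, start Z0 = Sat(E[req U (done ∨ req)]) = {0, 2, 3, 4, 5, 6}, add states in Sat(req) with every successor in Z. Already a fixed point.
Sat(A[req U E[req U (done ∨ req)]]) = {0, 2, 3, 4, 5, 6}
2 ∈ Sat(A[req U E[req U (done ∨ req)]]) = {0, 2, 3, 4, 5, 6}, so the formula holds at 2.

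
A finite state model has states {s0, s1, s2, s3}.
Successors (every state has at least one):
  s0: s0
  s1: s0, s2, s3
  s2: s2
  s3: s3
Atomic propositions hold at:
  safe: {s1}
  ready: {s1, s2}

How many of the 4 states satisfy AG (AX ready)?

Sat(AX ready) = {s : every successor in {s1, s2}} = {s2}
AG (AX ready): greatest fixpoint, start Z0 = {s2}, keep only states in Sat with every successor in Z. Already a fixed point.
Sat(AG (AX ready)) = {s2}
|Sat(AG (AX ready))| = |{s2}| = 1.

1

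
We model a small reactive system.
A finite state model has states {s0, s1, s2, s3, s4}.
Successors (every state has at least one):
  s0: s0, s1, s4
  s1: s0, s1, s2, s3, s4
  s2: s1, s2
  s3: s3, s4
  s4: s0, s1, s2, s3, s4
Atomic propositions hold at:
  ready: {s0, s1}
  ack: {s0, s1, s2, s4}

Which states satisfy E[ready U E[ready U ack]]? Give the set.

E[ready U ack]: least fixpoint, start Z0 = Sat(ack) = {s0, s1, s2, s4}, add states in Sat(ready) with some successor in Z. Already a fixed point.
Sat(E[ready U ack]) = {s0, s1, s2, s4}
E[ready U E[ready U ack]]: least fixpoint, start Z0 = Sat(E[ready U ack]) = {s0, s1, s2, s4}, add states in Sat(ready) with some successor in Z. Already a fixed point.
Sat(E[ready U E[ready U ack]]) = {s0, s1, s2, s4}

{s0, s1, s2, s4}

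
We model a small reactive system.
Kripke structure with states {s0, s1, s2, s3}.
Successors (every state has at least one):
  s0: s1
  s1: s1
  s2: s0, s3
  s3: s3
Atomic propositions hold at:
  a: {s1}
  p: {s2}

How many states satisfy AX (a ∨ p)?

2

Sat(a ∨ p) = {s1, s2}
Sat(AX (a ∨ p)) = {s : every successor in {s1, s2}} = {s0, s1}
|Sat(AX (a ∨ p))| = |{s0, s1}| = 2.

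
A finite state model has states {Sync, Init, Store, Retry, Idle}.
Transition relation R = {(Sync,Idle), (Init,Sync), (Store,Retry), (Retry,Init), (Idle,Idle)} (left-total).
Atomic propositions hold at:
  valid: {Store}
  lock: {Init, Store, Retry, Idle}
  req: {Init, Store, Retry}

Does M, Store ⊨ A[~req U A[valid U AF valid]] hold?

Yes

Sat(~req) = {Sync, Idle}
AF valid: least fixpoint, start Z0 = {Store}, add states with every successor in Z. Already a fixed point.
Sat(AF valid) = {Store}
A[valid U AF valid]: least fixpoint, start Z0 = Sat(AF valid) = {Store}, add states in Sat(valid) with every successor in Z. Already a fixed point.
Sat(A[valid U AF valid]) = {Store}
A[~req U A[valid U AF valid]]: least fixpoint, start Z0 = Sat(A[valid U AF valid]) = {Store}, add states in Sat(~req) with every successor in Z. Already a fixed point.
Sat(A[~req U A[valid U AF valid]]) = {Store}
Store ∈ Sat(A[~req U A[valid U AF valid]]) = {Store}, so the formula holds at Store.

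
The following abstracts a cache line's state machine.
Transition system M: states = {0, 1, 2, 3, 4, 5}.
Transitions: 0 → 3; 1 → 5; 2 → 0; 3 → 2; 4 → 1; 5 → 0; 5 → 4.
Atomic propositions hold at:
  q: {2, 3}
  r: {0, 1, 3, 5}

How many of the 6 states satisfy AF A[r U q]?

3

A[r U q]: least fixpoint, start Z0 = Sat(q) = {2, 3}, add states in Sat(r) with every successor in Z. Z1 = {0, 2, 3}; fixed.
Sat(A[r U q]) = {0, 2, 3}
AF A[r U q]: least fixpoint, start Z0 = {0, 2, 3}, add states with every successor in Z. Already a fixed point.
Sat(AF A[r U q]) = {0, 2, 3}
|Sat(AF A[r U q])| = |{0, 2, 3}| = 3.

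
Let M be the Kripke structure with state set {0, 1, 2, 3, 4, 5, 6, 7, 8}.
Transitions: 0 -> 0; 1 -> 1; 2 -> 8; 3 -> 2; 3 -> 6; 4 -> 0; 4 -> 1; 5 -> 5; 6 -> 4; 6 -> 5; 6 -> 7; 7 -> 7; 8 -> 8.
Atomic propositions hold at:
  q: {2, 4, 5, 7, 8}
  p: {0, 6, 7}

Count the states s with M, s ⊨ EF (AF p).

5

AF p: least fixpoint, start Z0 = {0, 6, 7}, add states with every successor in Z. Already a fixed point.
Sat(AF p) = {0, 6, 7}
EF (AF p): least fixpoint, start Z0 = {0, 6, 7}, add states with some successor in Z. Z1 = {0, 3, 4, 6, 7}; fixed.
Sat(EF (AF p)) = {0, 3, 4, 6, 7}
|Sat(EF (AF p))| = |{0, 3, 4, 6, 7}| = 5.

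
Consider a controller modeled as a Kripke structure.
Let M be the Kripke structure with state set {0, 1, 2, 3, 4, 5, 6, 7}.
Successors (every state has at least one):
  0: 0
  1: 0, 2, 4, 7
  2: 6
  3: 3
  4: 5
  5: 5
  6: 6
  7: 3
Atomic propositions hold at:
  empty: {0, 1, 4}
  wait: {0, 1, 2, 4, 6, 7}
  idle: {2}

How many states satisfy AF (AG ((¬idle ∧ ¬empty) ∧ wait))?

2

Sat(¬idle) = {0, 1, 3, 4, 5, 6, 7}
Sat(¬empty) = {2, 3, 5, 6, 7}
Sat(¬idle ∧ ¬empty) = {3, 5, 6, 7}
Sat((¬idle ∧ ¬empty) ∧ wait) = {6, 7}
AG ((¬idle ∧ ¬empty) ∧ wait): greatest fixpoint, start Z0 = {6, 7}, keep only states in Sat with every successor in Z. Z1 = {6}; fixed.
Sat(AG ((¬idle ∧ ¬empty) ∧ wait)) = {6}
AF (AG ((¬idle ∧ ¬empty) ∧ wait)): least fixpoint, start Z0 = {6}, add states with every successor in Z. Z1 = {2, 6}; fixed.
Sat(AF (AG ((¬idle ∧ ¬empty) ∧ wait))) = {2, 6}
|Sat(AF (AG ((¬idle ∧ ¬empty) ∧ wait)))| = |{2, 6}| = 2.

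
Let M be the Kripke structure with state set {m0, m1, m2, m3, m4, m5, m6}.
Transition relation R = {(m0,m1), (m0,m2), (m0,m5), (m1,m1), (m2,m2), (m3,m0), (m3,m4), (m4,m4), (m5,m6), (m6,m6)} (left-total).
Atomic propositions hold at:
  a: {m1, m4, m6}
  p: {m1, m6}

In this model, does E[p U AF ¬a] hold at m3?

Yes

Sat(¬a) = {m0, m2, m3, m5}
AF ¬a: least fixpoint, start Z0 = {m0, m2, m3, m5}, add states with every successor in Z. Already a fixed point.
Sat(AF ¬a) = {m0, m2, m3, m5}
E[p U AF ¬a]: least fixpoint, start Z0 = Sat(AF ¬a) = {m0, m2, m3, m5}, add states in Sat(p) with some successor in Z. Already a fixed point.
Sat(E[p U AF ¬a]) = {m0, m2, m3, m5}
m3 ∈ Sat(E[p U AF ¬a]) = {m0, m2, m3, m5}, so the formula holds at m3.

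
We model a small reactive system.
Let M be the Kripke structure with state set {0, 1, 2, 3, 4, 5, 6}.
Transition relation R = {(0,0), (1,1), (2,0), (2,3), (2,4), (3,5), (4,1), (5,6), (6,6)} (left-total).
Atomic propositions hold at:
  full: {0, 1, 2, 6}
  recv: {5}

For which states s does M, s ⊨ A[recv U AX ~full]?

{3}

Sat(~full) = {3, 4, 5}
Sat(AX ~full) = {s : every successor in {3, 4, 5}} = {3}
A[recv U AX ~full]: least fixpoint, start Z0 = Sat(AX ~full) = {3}, add states in Sat(recv) with every successor in Z. Already a fixed point.
Sat(A[recv U AX ~full]) = {3}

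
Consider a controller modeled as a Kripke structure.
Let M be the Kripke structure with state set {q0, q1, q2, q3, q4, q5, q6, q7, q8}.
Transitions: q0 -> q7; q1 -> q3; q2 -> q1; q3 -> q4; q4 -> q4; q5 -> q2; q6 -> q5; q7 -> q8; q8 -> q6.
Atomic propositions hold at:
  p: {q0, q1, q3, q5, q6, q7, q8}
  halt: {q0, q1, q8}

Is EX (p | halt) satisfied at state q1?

Yes

Sat(p | halt) = {q0, q1, q3, q5, q6, q7, q8}
Sat(EX (p | halt)) = {s : some successor in {q0, q1, q3, q5, q6, q7, q8}} = {q0, q1, q2, q6, q7, q8}
q1 ∈ Sat(EX (p | halt)) = {q0, q1, q2, q6, q7, q8}, so the formula holds at q1.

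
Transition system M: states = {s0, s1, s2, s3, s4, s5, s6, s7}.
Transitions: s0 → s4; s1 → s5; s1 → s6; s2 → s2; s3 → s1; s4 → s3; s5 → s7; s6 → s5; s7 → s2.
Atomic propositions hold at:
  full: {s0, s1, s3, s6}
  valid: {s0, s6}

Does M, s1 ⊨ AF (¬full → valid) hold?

Sat(¬full) = {s2, s4, s5, s7}
Sat(¬full → valid) = {s0, s1, s3, s6}
AF (¬full → valid): least fixpoint, start Z0 = {s0, s1, s3, s6}, add states with every successor in Z. Z1 = {s0, s1, s3, s4, s6}; fixed.
Sat(AF (¬full → valid)) = {s0, s1, s3, s4, s6}
s1 ∈ Sat(AF (¬full → valid)) = {s0, s1, s3, s4, s6}, so the formula holds at s1.

Yes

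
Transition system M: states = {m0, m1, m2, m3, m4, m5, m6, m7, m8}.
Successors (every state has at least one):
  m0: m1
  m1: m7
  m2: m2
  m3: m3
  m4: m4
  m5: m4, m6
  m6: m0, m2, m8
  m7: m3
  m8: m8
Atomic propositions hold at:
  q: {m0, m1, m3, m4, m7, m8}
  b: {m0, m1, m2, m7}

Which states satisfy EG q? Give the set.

EG q: greatest fixpoint, start Z0 = {m0, m1, m3, m4, m7, m8}, keep only states in Sat with some successor in Z. Already a fixed point.
Sat(EG q) = {m0, m1, m3, m4, m7, m8}

{m0, m1, m3, m4, m7, m8}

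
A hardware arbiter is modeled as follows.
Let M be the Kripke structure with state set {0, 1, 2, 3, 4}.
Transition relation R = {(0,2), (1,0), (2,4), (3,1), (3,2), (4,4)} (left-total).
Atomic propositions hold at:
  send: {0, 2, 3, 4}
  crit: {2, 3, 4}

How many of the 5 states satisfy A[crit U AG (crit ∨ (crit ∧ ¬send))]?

Sat(¬send) = {1}
Sat(crit ∧ ¬send) = ∅
Sat(crit ∨ (crit ∧ ¬send)) = {2, 3, 4}
AG (crit ∨ (crit ∧ ¬send)): greatest fixpoint, start Z0 = {2, 3, 4}, keep only states in Sat with every successor in Z. Z1 = {2, 4}; fixed.
Sat(AG (crit ∨ (crit ∧ ¬send))) = {2, 4}
A[crit U AG (crit ∨ (crit ∧ ¬send))]: least fixpoint, start Z0 = Sat(AG (crit ∨ (crit ∧ ¬send))) = {2, 4}, add states in Sat(crit) with every successor in Z. Already a fixed point.
Sat(A[crit U AG (crit ∨ (crit ∧ ¬send))]) = {2, 4}
|Sat(A[crit U AG (crit ∨ (crit ∧ ¬send))])| = |{2, 4}| = 2.

2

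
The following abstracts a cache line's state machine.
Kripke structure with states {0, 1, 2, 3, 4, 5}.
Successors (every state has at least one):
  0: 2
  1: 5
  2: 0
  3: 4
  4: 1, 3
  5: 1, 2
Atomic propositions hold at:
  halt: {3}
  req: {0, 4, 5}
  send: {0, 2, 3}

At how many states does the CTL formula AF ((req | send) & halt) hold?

1

Sat(req | send) = {0, 2, 3, 4, 5}
Sat((req | send) & halt) = {3}
AF ((req | send) & halt): least fixpoint, start Z0 = {3}, add states with every successor in Z. Already a fixed point.
Sat(AF ((req | send) & halt)) = {3}
|Sat(AF ((req | send) & halt))| = |{3}| = 1.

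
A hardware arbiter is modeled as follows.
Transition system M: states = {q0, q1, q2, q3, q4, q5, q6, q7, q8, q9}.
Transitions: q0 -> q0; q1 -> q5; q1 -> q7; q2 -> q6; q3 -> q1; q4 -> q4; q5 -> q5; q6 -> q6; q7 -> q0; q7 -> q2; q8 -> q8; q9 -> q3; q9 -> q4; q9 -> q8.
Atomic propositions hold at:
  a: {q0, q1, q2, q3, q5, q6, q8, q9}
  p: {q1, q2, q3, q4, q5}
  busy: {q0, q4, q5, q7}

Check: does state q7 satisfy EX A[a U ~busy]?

Yes

Sat(~busy) = {q1, q2, q3, q6, q8, q9}
A[a U ~busy]: least fixpoint, start Z0 = Sat(~busy) = {q1, q2, q3, q6, q8, q9}, add states in Sat(a) with every successor in Z. Already a fixed point.
Sat(A[a U ~busy]) = {q1, q2, q3, q6, q8, q9}
Sat(EX A[a U ~busy]) = {s : some successor in {q1, q2, q3, q6, q8, q9}} = {q2, q3, q6, q7, q8, q9}
q7 ∈ Sat(EX A[a U ~busy]) = {q2, q3, q6, q7, q8, q9}, so the formula holds at q7.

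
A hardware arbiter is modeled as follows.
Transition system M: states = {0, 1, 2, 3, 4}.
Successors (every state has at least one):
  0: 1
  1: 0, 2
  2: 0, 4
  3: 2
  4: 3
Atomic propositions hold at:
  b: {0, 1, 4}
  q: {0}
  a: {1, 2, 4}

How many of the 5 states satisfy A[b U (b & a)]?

Sat(b & a) = {1, 4}
A[b U (b & a)]: least fixpoint, start Z0 = Sat((b & a)) = {1, 4}, add states in Sat(b) with every successor in Z. Z1 = {0, 1, 4}; fixed.
Sat(A[b U (b & a)]) = {0, 1, 4}
|Sat(A[b U (b & a)])| = |{0, 1, 4}| = 3.

3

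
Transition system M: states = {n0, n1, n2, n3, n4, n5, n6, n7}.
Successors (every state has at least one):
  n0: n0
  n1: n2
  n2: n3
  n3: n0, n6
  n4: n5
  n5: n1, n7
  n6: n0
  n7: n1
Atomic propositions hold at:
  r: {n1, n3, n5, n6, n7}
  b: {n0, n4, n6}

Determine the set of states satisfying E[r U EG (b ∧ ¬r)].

Sat(¬r) = {n0, n2, n4}
Sat(b ∧ ¬r) = {n0, n4}
EG (b ∧ ¬r): greatest fixpoint, start Z0 = {n0, n4}, keep only states in Sat with some successor in Z. Z1 = {n0}; fixed.
Sat(EG (b ∧ ¬r)) = {n0}
E[r U EG (b ∧ ¬r)]: least fixpoint, start Z0 = Sat(EG (b ∧ ¬r)) = {n0}, add states in Sat(r) with some successor in Z. Z1 = {n0, n3, n6}; fixed.
Sat(E[r U EG (b ∧ ¬r)]) = {n0, n3, n6}

{n0, n3, n6}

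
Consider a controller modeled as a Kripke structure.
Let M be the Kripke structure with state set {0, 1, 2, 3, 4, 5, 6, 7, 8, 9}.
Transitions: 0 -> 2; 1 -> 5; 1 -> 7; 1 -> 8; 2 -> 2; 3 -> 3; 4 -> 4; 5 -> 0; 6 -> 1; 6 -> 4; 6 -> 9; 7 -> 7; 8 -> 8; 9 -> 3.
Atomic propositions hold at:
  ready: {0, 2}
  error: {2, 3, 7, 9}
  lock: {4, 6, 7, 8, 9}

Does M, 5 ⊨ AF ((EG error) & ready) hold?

EG error: greatest fixpoint, start Z0 = {2, 3, 7, 9}, keep only states in Sat with some successor in Z. Already a fixed point.
Sat(EG error) = {2, 3, 7, 9}
Sat((EG error) & ready) = {2}
AF ((EG error) & ready): least fixpoint, start Z0 = {2}, add states with every successor in Z. Z1 = {0, 2}; Z2 = {0, 2, 5}; fixed.
Sat(AF ((EG error) & ready)) = {0, 2, 5}
5 ∈ Sat(AF ((EG error) & ready)) = {0, 2, 5}, so the formula holds at 5.

Yes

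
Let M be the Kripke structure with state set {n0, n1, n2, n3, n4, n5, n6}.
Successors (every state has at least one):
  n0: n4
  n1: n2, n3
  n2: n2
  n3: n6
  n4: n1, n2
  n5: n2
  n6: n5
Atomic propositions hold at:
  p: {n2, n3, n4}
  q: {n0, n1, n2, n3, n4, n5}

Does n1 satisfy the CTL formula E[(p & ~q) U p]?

Sat(~q) = {n6}
Sat(p & ~q) = ∅
E[(p & ~q) U p]: least fixpoint, start Z0 = Sat(p) = {n2, n3, n4}, add states in Sat(p & ~q) with some successor in Z. Already a fixed point.
Sat(E[(p & ~q) U p]) = {n2, n3, n4}
n1 ∉ Sat(E[(p & ~q) U p]) = {n2, n3, n4}, so the formula does not hold at n1.

No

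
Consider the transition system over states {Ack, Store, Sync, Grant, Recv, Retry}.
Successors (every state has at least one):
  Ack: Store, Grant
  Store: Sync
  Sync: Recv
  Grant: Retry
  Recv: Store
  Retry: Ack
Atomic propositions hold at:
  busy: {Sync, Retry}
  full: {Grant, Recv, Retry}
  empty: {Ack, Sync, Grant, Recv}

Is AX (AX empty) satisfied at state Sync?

No

Sat(AX empty) = {s : every successor in {Ack, Sync, Grant, Recv}} = {Store, Sync, Retry}
Sat(AX (AX empty)) = {s : every successor in {Store, Sync, Retry}} = {Store, Grant, Recv}
Sync ∉ Sat(AX (AX empty)) = {Store, Grant, Recv}, so the formula does not hold at Sync.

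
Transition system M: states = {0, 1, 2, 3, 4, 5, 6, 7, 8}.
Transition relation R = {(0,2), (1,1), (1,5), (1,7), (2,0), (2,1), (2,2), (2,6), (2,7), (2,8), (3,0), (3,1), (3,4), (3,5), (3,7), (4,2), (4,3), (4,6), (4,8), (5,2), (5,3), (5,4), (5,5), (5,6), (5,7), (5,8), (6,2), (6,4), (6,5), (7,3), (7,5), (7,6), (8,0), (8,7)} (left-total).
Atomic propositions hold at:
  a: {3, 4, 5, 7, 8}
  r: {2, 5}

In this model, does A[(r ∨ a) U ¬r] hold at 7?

Sat(r ∨ a) = {2, 3, 4, 5, 7, 8}
Sat(¬r) = {0, 1, 3, 4, 6, 7, 8}
A[(r ∨ a) U ¬r]: least fixpoint, start Z0 = Sat(¬r) = {0, 1, 3, 4, 6, 7, 8}, add states in Sat(r ∨ a) with every successor in Z. Already a fixed point.
Sat(A[(r ∨ a) U ¬r]) = {0, 1, 3, 4, 6, 7, 8}
7 ∈ Sat(A[(r ∨ a) U ¬r]) = {0, 1, 3, 4, 6, 7, 8}, so the formula holds at 7.

Yes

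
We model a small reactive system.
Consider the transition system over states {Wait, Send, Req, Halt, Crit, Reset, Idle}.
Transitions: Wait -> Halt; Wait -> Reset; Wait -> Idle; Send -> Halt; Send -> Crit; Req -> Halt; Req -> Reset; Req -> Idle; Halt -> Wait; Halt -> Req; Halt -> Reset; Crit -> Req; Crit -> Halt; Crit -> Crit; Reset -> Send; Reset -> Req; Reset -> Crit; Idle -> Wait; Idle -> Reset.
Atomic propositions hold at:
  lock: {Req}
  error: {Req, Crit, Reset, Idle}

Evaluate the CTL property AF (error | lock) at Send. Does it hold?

No

Sat(error | lock) = {Req, Crit, Reset, Idle}
AF (error | lock): least fixpoint, start Z0 = {Req, Crit, Reset, Idle}, add states with every successor in Z. Already a fixed point.
Sat(AF (error | lock)) = {Req, Crit, Reset, Idle}
Send ∉ Sat(AF (error | lock)) = {Req, Crit, Reset, Idle}, so the formula does not hold at Send.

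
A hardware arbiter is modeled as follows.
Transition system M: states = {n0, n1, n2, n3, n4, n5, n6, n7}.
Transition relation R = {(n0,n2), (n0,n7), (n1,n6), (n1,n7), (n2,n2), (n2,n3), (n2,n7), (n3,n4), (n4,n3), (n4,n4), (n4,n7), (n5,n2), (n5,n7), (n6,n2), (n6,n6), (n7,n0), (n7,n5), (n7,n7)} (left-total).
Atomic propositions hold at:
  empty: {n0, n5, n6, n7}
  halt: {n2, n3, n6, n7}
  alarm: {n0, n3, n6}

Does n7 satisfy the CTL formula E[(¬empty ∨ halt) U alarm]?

Sat(¬empty) = {n1, n2, n3, n4}
Sat(¬empty ∨ halt) = {n1, n2, n3, n4, n6, n7}
E[(¬empty ∨ halt) U alarm]: least fixpoint, start Z0 = Sat(alarm) = {n0, n3, n6}, add states in Sat(¬empty ∨ halt) with some successor in Z. Z1 = {n0, n1, n2, n3, n4, n6, n7}; fixed.
Sat(E[(¬empty ∨ halt) U alarm]) = {n0, n1, n2, n3, n4, n6, n7}
n7 ∈ Sat(E[(¬empty ∨ halt) U alarm]) = {n0, n1, n2, n3, n4, n6, n7}, so the formula holds at n7.

Yes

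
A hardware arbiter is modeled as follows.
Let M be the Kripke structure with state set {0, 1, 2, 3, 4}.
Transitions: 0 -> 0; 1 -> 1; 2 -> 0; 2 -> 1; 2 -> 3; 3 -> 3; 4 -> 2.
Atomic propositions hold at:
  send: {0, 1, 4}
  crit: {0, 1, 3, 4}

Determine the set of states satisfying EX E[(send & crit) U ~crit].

{4}

Sat(send & crit) = {0, 1, 4}
Sat(~crit) = {2}
E[(send & crit) U ~crit]: least fixpoint, start Z0 = Sat(~crit) = {2}, add states in Sat(send & crit) with some successor in Z. Z1 = {2, 4}; fixed.
Sat(E[(send & crit) U ~crit]) = {2, 4}
Sat(EX E[(send & crit) U ~crit]) = {s : some successor in {2, 4}} = {4}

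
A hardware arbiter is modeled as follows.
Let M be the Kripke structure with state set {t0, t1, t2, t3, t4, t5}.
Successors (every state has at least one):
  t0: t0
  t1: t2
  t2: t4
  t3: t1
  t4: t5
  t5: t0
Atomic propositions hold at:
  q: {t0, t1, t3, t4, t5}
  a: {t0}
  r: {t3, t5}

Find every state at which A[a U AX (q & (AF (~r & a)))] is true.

{t0, t2, t3, t4, t5}

Sat(~r) = {t0, t1, t2, t4}
Sat(~r & a) = {t0}
AF (~r & a): least fixpoint, start Z0 = {t0}, add states with every successor in Z. Z1 = {t0, t5}; Z2 = {t0, t4, t5}; Z3 = {t0, t2, t4, t5}; Z4 = {t0, t1, t2, t4, t5}; Z5 = {t0, t1, t2, t3, t4, t5}; fixed.
Sat(AF (~r & a)) = {t0, t1, t2, t3, t4, t5}
Sat(q & (AF (~r & a))) = {t0, t1, t3, t4, t5}
Sat(AX (q & (AF (~r & a)))) = {s : every successor in {t0, t1, t3, t4, t5}} = {t0, t2, t3, t4, t5}
A[a U AX (q & (AF (~r & a)))]: least fixpoint, start Z0 = Sat(AX (q & (AF (~r & a)))) = {t0, t2, t3, t4, t5}, add states in Sat(a) with every successor in Z. Already a fixed point.
Sat(A[a U AX (q & (AF (~r & a)))]) = {t0, t2, t3, t4, t5}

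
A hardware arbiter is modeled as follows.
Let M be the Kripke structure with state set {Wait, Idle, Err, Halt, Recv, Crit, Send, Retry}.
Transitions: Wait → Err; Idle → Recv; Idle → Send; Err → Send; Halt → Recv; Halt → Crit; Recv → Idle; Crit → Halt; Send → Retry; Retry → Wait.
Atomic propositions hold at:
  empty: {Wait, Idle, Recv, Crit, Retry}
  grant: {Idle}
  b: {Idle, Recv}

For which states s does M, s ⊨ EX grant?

{Recv}

Sat(EX grant) = {s : some successor in {Idle}} = {Recv}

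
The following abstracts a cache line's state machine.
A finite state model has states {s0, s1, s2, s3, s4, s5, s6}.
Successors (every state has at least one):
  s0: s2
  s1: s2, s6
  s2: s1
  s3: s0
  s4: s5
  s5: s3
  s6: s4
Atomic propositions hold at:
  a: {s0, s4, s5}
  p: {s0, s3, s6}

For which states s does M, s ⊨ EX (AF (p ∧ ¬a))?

{s1, s4, s5, s6}

Sat(¬a) = {s1, s2, s3, s6}
Sat(p ∧ ¬a) = {s3, s6}
AF (p ∧ ¬a): least fixpoint, start Z0 = {s3, s6}, add states with every successor in Z. Z1 = {s3, s5, s6}; Z2 = {s3, s4, s5, s6}; fixed.
Sat(AF (p ∧ ¬a)) = {s3, s4, s5, s6}
Sat(EX (AF (p ∧ ¬a))) = {s : some successor in {s3, s4, s5, s6}} = {s1, s4, s5, s6}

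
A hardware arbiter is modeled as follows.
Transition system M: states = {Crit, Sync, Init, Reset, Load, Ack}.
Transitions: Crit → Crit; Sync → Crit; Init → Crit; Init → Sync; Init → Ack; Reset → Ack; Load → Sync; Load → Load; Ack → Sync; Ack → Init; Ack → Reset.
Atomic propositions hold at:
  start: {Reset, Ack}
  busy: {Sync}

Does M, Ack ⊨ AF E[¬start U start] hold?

Yes

Sat(¬start) = {Crit, Sync, Init, Load}
E[¬start U start]: least fixpoint, start Z0 = Sat(start) = {Reset, Ack}, add states in Sat(¬start) with some successor in Z. Z1 = {Init, Reset, Ack}; fixed.
Sat(E[¬start U start]) = {Init, Reset, Ack}
AF E[¬start U start]: least fixpoint, start Z0 = {Init, Reset, Ack}, add states with every successor in Z. Already a fixed point.
Sat(AF E[¬start U start]) = {Init, Reset, Ack}
Ack ∈ Sat(AF E[¬start U start]) = {Init, Reset, Ack}, so the formula holds at Ack.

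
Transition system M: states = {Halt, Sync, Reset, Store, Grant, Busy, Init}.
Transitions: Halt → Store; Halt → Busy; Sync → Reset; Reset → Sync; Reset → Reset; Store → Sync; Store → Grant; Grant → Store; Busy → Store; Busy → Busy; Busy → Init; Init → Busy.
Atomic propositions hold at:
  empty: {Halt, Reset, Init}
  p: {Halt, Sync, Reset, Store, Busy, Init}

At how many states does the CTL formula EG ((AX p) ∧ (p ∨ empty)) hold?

Sat(AX p) = {s : every successor in {Halt, Sync, Reset, Store, Busy, Init}} = {Halt, Sync, Reset, Grant, Busy, Init}
Sat(p ∨ empty) = {Halt, Sync, Reset, Store, Busy, Init}
Sat((AX p) ∧ (p ∨ empty)) = {Halt, Sync, Reset, Busy, Init}
EG ((AX p) ∧ (p ∨ empty)): greatest fixpoint, start Z0 = {Halt, Sync, Reset, Busy, Init}, keep only states in Sat with some successor in Z. Already a fixed point.
Sat(EG ((AX p) ∧ (p ∨ empty))) = {Halt, Sync, Reset, Busy, Init}
|Sat(EG ((AX p) ∧ (p ∨ empty)))| = |{Halt, Sync, Reset, Busy, Init}| = 5.

5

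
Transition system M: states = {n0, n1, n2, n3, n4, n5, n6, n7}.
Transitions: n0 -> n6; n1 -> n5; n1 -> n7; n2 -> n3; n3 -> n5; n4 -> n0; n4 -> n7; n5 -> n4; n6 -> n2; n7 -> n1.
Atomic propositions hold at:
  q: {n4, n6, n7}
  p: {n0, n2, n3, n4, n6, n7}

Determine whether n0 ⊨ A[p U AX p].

Sat(AX p) = {s : every successor in {n0, n2, n3, n4, n6, n7}} = {n0, n2, n4, n5, n6}
A[p U AX p]: least fixpoint, start Z0 = Sat(AX p) = {n0, n2, n4, n5, n6}, add states in Sat(p) with every successor in Z. Z1 = {n0, n2, n3, n4, n5, n6}; fixed.
Sat(A[p U AX p]) = {n0, n2, n3, n4, n5, n6}
n0 ∈ Sat(A[p U AX p]) = {n0, n2, n3, n4, n5, n6}, so the formula holds at n0.

Yes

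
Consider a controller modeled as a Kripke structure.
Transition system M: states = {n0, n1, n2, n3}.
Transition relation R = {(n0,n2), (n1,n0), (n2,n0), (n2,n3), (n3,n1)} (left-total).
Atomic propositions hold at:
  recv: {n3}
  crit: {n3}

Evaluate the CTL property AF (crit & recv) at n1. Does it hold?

No

Sat(crit & recv) = {n3}
AF (crit & recv): least fixpoint, start Z0 = {n3}, add states with every successor in Z. Already a fixed point.
Sat(AF (crit & recv)) = {n3}
n1 ∉ Sat(AF (crit & recv)) = {n3}, so the formula does not hold at n1.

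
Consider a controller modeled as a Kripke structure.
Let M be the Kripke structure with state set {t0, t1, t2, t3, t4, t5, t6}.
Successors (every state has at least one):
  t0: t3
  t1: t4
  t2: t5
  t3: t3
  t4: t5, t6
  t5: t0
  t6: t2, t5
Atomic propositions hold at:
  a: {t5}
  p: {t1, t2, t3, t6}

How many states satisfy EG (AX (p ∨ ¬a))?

3

Sat(¬a) = {t0, t1, t2, t3, t4, t6}
Sat(p ∨ ¬a) = {t0, t1, t2, t3, t4, t6}
Sat(AX (p ∨ ¬a)) = {s : every successor in {t0, t1, t2, t3, t4, t6}} = {t0, t1, t3, t5}
EG (AX (p ∨ ¬a)): greatest fixpoint, start Z0 = {t0, t1, t3, t5}, keep only states in Sat with some successor in Z. Z1 = {t0, t3, t5}; fixed.
Sat(EG (AX (p ∨ ¬a))) = {t0, t3, t5}
|Sat(EG (AX (p ∨ ¬a)))| = |{t0, t3, t5}| = 3.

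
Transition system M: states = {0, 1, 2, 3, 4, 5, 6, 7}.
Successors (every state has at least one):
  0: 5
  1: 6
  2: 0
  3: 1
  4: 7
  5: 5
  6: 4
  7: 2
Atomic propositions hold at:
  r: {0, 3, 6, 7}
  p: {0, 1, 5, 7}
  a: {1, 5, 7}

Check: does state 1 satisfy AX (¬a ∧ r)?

Sat(¬a) = {0, 2, 3, 4, 6}
Sat(¬a ∧ r) = {0, 3, 6}
Sat(AX (¬a ∧ r)) = {s : every successor in {0, 3, 6}} = {1, 2}
1 ∈ Sat(AX (¬a ∧ r)) = {1, 2}, so the formula holds at 1.

Yes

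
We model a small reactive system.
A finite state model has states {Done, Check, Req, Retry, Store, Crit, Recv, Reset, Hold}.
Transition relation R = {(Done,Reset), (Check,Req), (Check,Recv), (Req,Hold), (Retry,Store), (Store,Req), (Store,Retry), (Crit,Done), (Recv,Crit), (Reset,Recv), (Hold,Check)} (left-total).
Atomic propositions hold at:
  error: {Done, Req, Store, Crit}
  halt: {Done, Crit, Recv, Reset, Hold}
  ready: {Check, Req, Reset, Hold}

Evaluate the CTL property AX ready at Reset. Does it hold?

No

Sat(AX ready) = {s : every successor in {Check, Req, Reset, Hold}} = {Done, Req, Hold}
Reset ∉ Sat(AX ready) = {Done, Req, Hold}, so the formula does not hold at Reset.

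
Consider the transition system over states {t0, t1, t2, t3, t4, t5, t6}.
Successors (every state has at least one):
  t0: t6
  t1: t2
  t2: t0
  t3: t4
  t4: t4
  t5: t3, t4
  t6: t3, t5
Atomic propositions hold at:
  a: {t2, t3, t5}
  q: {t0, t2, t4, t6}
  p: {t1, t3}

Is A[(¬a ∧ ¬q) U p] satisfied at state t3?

Sat(¬a) = {t0, t1, t4, t6}
Sat(¬q) = {t1, t3, t5}
Sat(¬a ∧ ¬q) = {t1}
A[(¬a ∧ ¬q) U p]: least fixpoint, start Z0 = Sat(p) = {t1, t3}, add states in Sat(¬a ∧ ¬q) with every successor in Z. Already a fixed point.
Sat(A[(¬a ∧ ¬q) U p]) = {t1, t3}
t3 ∈ Sat(A[(¬a ∧ ¬q) U p]) = {t1, t3}, so the formula holds at t3.

Yes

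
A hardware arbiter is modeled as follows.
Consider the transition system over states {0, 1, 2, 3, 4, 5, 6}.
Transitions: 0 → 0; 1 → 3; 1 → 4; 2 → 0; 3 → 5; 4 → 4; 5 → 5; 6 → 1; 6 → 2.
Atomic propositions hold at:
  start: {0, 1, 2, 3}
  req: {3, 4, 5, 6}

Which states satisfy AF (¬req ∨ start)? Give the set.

{0, 1, 2, 3, 6}

Sat(¬req) = {0, 1, 2}
Sat(¬req ∨ start) = {0, 1, 2, 3}
AF (¬req ∨ start): least fixpoint, start Z0 = {0, 1, 2, 3}, add states with every successor in Z. Z1 = {0, 1, 2, 3, 6}; fixed.
Sat(AF (¬req ∨ start)) = {0, 1, 2, 3, 6}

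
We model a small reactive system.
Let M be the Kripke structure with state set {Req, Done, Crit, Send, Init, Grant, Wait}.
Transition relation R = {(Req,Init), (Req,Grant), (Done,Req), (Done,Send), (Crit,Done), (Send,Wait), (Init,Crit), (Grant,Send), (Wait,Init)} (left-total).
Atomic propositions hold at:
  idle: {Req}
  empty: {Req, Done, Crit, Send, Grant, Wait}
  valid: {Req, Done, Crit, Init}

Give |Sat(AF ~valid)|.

Sat(~valid) = {Send, Grant, Wait}
AF ~valid: least fixpoint, start Z0 = {Send, Grant, Wait}, add states with every successor in Z. Already a fixed point.
Sat(AF ~valid) = {Send, Grant, Wait}
|Sat(AF ~valid)| = |{Send, Grant, Wait}| = 3.

3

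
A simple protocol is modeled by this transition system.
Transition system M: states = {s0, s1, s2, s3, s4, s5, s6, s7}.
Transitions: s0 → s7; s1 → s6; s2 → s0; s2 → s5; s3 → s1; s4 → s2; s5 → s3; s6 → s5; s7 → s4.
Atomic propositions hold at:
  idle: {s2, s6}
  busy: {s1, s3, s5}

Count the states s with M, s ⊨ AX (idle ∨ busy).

5

Sat(idle ∨ busy) = {s1, s2, s3, s5, s6}
Sat(AX (idle ∨ busy)) = {s : every successor in {s1, s2, s3, s5, s6}} = {s1, s3, s4, s5, s6}
|Sat(AX (idle ∨ busy))| = |{s1, s3, s4, s5, s6}| = 5.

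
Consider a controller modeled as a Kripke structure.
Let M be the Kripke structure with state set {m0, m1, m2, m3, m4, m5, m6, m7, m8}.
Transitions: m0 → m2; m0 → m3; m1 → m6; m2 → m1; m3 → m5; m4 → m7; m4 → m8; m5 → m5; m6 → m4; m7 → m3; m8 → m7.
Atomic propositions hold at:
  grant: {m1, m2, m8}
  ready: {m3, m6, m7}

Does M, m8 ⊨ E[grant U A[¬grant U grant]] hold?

Yes

Sat(¬grant) = {m0, m3, m4, m5, m6, m7}
A[¬grant U grant]: least fixpoint, start Z0 = Sat(grant) = {m1, m2, m8}, add states in Sat(¬grant) with every successor in Z. Already a fixed point.
Sat(A[¬grant U grant]) = {m1, m2, m8}
E[grant U A[¬grant U grant]]: least fixpoint, start Z0 = Sat(A[¬grant U grant]) = {m1, m2, m8}, add states in Sat(grant) with some successor in Z. Already a fixed point.
Sat(E[grant U A[¬grant U grant]]) = {m1, m2, m8}
m8 ∈ Sat(E[grant U A[¬grant U grant]]) = {m1, m2, m8}, so the formula holds at m8.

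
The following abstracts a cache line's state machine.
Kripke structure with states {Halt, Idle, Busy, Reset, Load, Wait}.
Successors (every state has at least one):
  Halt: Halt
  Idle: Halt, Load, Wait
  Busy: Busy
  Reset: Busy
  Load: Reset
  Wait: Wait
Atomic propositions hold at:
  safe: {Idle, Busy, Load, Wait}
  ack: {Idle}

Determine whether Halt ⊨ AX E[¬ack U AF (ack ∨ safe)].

Sat(¬ack) = {Halt, Busy, Reset, Load, Wait}
Sat(ack ∨ safe) = {Idle, Busy, Load, Wait}
AF (ack ∨ safe): least fixpoint, start Z0 = {Idle, Busy, Load, Wait}, add states with every successor in Z. Z1 = {Idle, Busy, Reset, Load, Wait}; fixed.
Sat(AF (ack ∨ safe)) = {Idle, Busy, Reset, Load, Wait}
E[¬ack U AF (ack ∨ safe)]: least fixpoint, start Z0 = Sat(AF (ack ∨ safe)) = {Idle, Busy, Reset, Load, Wait}, add states in Sat(¬ack) with some successor in Z. Already a fixed point.
Sat(E[¬ack U AF (ack ∨ safe)]) = {Idle, Busy, Reset, Load, Wait}
Sat(AX E[¬ack U AF (ack ∨ safe)]) = {s : every successor in {Idle, Busy, Reset, Load, Wait}} = {Busy, Reset, Load, Wait}
Halt ∉ Sat(AX E[¬ack U AF (ack ∨ safe)]) = {Busy, Reset, Load, Wait}, so the formula does not hold at Halt.

No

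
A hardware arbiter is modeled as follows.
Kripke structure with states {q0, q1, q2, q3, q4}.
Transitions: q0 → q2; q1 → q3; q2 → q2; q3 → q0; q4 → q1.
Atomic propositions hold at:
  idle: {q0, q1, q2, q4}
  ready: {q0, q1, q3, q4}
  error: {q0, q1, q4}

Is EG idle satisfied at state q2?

EG idle: greatest fixpoint, start Z0 = {q0, q1, q2, q4}, keep only states in Sat with some successor in Z. Z1 = {q0, q2, q4}; Z2 = {q0, q2}; fixed.
Sat(EG idle) = {q0, q2}
q2 ∈ Sat(EG idle) = {q0, q2}, so the formula holds at q2.

Yes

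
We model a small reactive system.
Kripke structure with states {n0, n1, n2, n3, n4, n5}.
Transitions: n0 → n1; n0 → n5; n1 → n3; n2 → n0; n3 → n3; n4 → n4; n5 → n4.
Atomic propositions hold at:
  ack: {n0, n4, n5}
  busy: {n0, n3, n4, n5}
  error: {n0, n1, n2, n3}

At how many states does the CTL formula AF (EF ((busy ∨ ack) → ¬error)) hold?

5

Sat(busy ∨ ack) = {n0, n3, n4, n5}
Sat(¬error) = {n4, n5}
Sat((busy ∨ ack) → ¬error) = {n1, n2, n4, n5}
EF ((busy ∨ ack) → ¬error): least fixpoint, start Z0 = {n1, n2, n4, n5}, add states with some successor in Z. Z1 = {n0, n1, n2, n4, n5}; fixed.
Sat(EF ((busy ∨ ack) → ¬error)) = {n0, n1, n2, n4, n5}
AF (EF ((busy ∨ ack) → ¬error)): least fixpoint, start Z0 = {n0, n1, n2, n4, n5}, add states with every successor in Z. Already a fixed point.
Sat(AF (EF ((busy ∨ ack) → ¬error))) = {n0, n1, n2, n4, n5}
|Sat(AF (EF ((busy ∨ ack) → ¬error)))| = |{n0, n1, n2, n4, n5}| = 5.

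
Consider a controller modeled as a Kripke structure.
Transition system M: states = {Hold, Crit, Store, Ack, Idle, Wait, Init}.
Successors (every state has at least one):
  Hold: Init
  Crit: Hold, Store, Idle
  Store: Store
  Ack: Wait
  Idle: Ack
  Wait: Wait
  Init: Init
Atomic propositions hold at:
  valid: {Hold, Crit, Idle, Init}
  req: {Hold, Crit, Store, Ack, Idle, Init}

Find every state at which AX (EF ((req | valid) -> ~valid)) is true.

Sat(req | valid) = {Hold, Crit, Store, Ack, Idle, Init}
Sat(~valid) = {Store, Ack, Wait}
Sat((req | valid) -> ~valid) = {Store, Ack, Wait}
EF ((req | valid) -> ~valid): least fixpoint, start Z0 = {Store, Ack, Wait}, add states with some successor in Z. Z1 = {Crit, Store, Ack, Idle, Wait}; fixed.
Sat(EF ((req | valid) -> ~valid)) = {Crit, Store, Ack, Idle, Wait}
Sat(AX (EF ((req | valid) -> ~valid))) = {s : every successor in {Crit, Store, Ack, Idle, Wait}} = {Store, Ack, Idle, Wait}

{Store, Ack, Idle, Wait}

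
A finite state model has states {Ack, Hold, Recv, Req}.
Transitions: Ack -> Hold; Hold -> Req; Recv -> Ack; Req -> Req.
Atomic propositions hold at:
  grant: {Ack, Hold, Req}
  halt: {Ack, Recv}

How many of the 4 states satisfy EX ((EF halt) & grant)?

EF halt: least fixpoint, start Z0 = {Ack, Recv}, add states with some successor in Z. Already a fixed point.
Sat(EF halt) = {Ack, Recv}
Sat((EF halt) & grant) = {Ack}
Sat(EX ((EF halt) & grant)) = {s : some successor in {Ack}} = {Recv}
|Sat(EX ((EF halt) & grant))| = |{Recv}| = 1.

1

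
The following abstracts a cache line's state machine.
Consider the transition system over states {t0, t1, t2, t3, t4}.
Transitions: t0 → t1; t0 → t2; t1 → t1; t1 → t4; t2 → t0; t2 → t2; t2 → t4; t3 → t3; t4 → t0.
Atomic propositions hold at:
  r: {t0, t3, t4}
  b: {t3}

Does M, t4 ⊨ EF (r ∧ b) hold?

Sat(r ∧ b) = {t3}
EF (r ∧ b): least fixpoint, start Z0 = {t3}, add states with some successor in Z. Already a fixed point.
Sat(EF (r ∧ b)) = {t3}
t4 ∉ Sat(EF (r ∧ b)) = {t3}, so the formula does not hold at t4.

No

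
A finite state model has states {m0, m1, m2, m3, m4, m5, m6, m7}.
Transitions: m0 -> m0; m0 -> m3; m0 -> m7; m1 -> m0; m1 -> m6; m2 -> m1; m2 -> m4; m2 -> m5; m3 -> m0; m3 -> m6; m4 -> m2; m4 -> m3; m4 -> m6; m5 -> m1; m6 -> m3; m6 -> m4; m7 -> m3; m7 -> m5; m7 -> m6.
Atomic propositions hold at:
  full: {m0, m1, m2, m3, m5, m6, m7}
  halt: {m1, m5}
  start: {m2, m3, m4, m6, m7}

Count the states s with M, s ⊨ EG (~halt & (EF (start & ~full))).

Sat(~halt) = {m0, m2, m3, m4, m6, m7}
Sat(~full) = {m4}
Sat(start & ~full) = {m4}
EF (start & ~full): least fixpoint, start Z0 = {m4}, add states with some successor in Z. Z1 = {m2, m4, m6}; Z2 = {m1, m2, m3, m4, m6, m7}; Z3 = {m0, m1, m2, m3, m4, m5, m6, m7}; fixed.
Sat(EF (start & ~full)) = {m0, m1, m2, m3, m4, m5, m6, m7}
Sat(~halt & (EF (start & ~full))) = {m0, m2, m3, m4, m6, m7}
EG (~halt & (EF (start & ~full))): greatest fixpoint, start Z0 = {m0, m2, m3, m4, m6, m7}, keep only states in Sat with some successor in Z. Already a fixed point.
Sat(EG (~halt & (EF (start & ~full)))) = {m0, m2, m3, m4, m6, m7}
|Sat(EG (~halt & (EF (start & ~full))))| = |{m0, m2, m3, m4, m6, m7}| = 6.

6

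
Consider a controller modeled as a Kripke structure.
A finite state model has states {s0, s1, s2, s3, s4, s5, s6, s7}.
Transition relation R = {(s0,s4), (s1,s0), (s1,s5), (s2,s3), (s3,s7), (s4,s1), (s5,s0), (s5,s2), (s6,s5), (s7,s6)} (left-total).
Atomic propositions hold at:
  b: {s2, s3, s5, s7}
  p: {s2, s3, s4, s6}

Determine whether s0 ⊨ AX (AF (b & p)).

Sat(b & p) = {s2, s3}
AF (b & p): least fixpoint, start Z0 = {s2, s3}, add states with every successor in Z. Already a fixed point.
Sat(AF (b & p)) = {s2, s3}
Sat(AX (AF (b & p))) = {s : every successor in {s2, s3}} = {s2}
s0 ∉ Sat(AX (AF (b & p))) = {s2}, so the formula does not hold at s0.

No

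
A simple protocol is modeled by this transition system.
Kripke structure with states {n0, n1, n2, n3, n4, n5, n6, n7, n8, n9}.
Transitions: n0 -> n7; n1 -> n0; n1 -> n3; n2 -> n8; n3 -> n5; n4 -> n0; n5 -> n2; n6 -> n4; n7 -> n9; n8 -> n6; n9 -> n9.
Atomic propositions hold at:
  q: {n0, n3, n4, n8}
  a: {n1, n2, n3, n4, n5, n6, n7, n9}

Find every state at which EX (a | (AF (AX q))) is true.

Sat(AX q) = {s : every successor in {n0, n3, n4, n8}} = {n1, n2, n4, n6}
AF (AX q): least fixpoint, start Z0 = {n1, n2, n4, n6}, add states with every successor in Z. Z1 = {n1, n2, n4, n5, n6, n8}; Z2 = {n1, n2, n3, n4, n5, n6, n8}; fixed.
Sat(AF (AX q)) = {n1, n2, n3, n4, n5, n6, n8}
Sat(a | (AF (AX q))) = {n1, n2, n3, n4, n5, n6, n7, n8, n9}
Sat(EX (a | (AF (AX q)))) = {s : some successor in {n1, n2, n3, n4, n5, n6, n7, n8, n9}} = {n0, n1, n2, n3, n5, n6, n7, n8, n9}

{n0, n1, n2, n3, n5, n6, n7, n8, n9}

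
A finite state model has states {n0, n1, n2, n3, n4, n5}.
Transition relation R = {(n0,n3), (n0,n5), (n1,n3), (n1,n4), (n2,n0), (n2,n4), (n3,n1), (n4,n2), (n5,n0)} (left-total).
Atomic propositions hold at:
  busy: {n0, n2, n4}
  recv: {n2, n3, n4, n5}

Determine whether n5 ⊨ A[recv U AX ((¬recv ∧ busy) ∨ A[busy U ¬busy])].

Sat(¬recv) = {n0, n1}
Sat(¬recv ∧ busy) = {n0}
Sat(¬busy) = {n1, n3, n5}
A[busy U ¬busy]: least fixpoint, start Z0 = Sat(¬busy) = {n1, n3, n5}, add states in Sat(busy) with every successor in Z. Z1 = {n0, n1, n3, n5}; fixed.
Sat(A[busy U ¬busy]) = {n0, n1, n3, n5}
Sat((¬recv ∧ busy) ∨ A[busy U ¬busy]) = {n0, n1, n3, n5}
Sat(AX ((¬recv ∧ busy) ∨ A[busy U ¬busy])) = {s : every successor in {n0, n1, n3, n5}} = {n0, n3, n5}
A[recv U AX ((¬recv ∧ busy) ∨ A[busy U ¬busy])]: least fixpoint, start Z0 = Sat(AX ((¬recv ∧ busy) ∨ A[busy U ¬busy])) = {n0, n3, n5}, add states in Sat(recv) with every successor in Z. Already a fixed point.
Sat(A[recv U AX ((¬recv ∧ busy) ∨ A[busy U ¬busy])]) = {n0, n3, n5}
n5 ∈ Sat(A[recv U AX ((¬recv ∧ busy) ∨ A[busy U ¬busy])]) = {n0, n3, n5}, so the formula holds at n5.

Yes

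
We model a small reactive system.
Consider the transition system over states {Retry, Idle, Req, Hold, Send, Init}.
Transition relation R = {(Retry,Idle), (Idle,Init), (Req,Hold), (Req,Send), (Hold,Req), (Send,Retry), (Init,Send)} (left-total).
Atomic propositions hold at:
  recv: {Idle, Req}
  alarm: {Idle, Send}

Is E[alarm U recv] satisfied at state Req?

Yes

E[alarm U recv]: least fixpoint, start Z0 = Sat(recv) = {Idle, Req}, add states in Sat(alarm) with some successor in Z. Already a fixed point.
Sat(E[alarm U recv]) = {Idle, Req}
Req ∈ Sat(E[alarm U recv]) = {Idle, Req}, so the formula holds at Req.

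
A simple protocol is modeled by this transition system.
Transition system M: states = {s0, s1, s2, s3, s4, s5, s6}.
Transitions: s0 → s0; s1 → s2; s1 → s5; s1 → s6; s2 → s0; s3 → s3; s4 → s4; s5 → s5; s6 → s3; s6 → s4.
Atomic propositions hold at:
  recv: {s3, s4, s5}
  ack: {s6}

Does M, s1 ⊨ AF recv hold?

No

AF recv: least fixpoint, start Z0 = {s3, s4, s5}, add states with every successor in Z. Z1 = {s3, s4, s5, s6}; fixed.
Sat(AF recv) = {s3, s4, s5, s6}
s1 ∉ Sat(AF recv) = {s3, s4, s5, s6}, so the formula does not hold at s1.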